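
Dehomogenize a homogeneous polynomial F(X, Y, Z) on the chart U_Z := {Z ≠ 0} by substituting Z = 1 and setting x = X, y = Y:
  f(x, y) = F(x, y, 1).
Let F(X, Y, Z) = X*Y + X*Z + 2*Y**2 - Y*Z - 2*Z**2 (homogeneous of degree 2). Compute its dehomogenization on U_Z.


f(x, y) = x*y + x + 2*y**2 - y - 2

On U_Z we set Z = 1. Each monomial c·X^i·Y^j·Z^k in F becomes c·x^i·y^j·1^k = c·x^i·y^j.
Substituting Z = 1: F(X, Y, 1) = x*y + x + 2*y**2 - y - 2.
Note: deg(f) ≤ deg(F) = 2; strict inequality happens when F is divisible by Z (lost terms).


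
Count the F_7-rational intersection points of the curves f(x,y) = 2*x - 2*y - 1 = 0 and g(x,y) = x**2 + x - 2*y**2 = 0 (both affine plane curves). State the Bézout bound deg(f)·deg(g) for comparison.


Common zeros: {(5, 1)}; count = 1; Bézout bound = 2.

deg(f) = 1, deg(g) = 2, so Bézout bound = 2.
Scan x ∈ F_7. For each x, list the y ∈ F_7 with f(x, y) ≡ 0 and those with g(x, y) ≡ 0 (mod 7); the common zeros in that column are the intersection.
  x = 0: f ≡ 0 at y ∈ {3}; g ≡ 0 at y ∈ {0}; common: ∅.
  x = 1: f ≡ 0 at y ∈ {4}; g ≡ 0 at y ∈ {1, 6}; common: ∅.
  x = 2: f ≡ 0 at y ∈ {5}; g ≡ 0 at y ∈ ∅; common: ∅.
  x = 3: f ≡ 0 at y ∈ {6}; g ≡ 0 at y ∈ ∅; common: ∅.
  x = 4: f ≡ 0 at y ∈ {0}; g ≡ 0 at y ∈ ∅; common: ∅.
  x = 5: f ≡ 0 at y ∈ {1}; g ≡ 0 at y ∈ {1, 6}; common: {1}.
  x = 6: f ≡ 0 at y ∈ {2}; g ≡ 0 at y ∈ {0}; common: ∅.
Collecting: common zeros = {(5, 1)}, so the count is 1.
Comparison with the Bézout bound: 1 ≤ 2 = deg(f)·deg(g), as expected for curves with no common component (the affine F_7-count falls short of the bound because intersections may lie at infinity, over extension fields, or carry multiplicity).


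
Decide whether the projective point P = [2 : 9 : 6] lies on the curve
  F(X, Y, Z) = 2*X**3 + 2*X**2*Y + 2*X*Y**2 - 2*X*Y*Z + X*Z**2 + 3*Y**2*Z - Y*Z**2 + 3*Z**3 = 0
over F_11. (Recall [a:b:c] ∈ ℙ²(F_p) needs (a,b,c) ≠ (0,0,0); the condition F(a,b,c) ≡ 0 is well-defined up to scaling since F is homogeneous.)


F(2,9,6) ≡ 4 (mod 11); P is NOT on the curve.

Evaluate F(2, 9, 6) term-by-term (mod 11).
  2*X**3 ↦ 2·8·1·1 = 16
  2*X**2*Y ↦ 2·4·9·1 = 72
  2*X*Y**2 ↦ 2·2·81·1 = 324
  -2*X*Y*Z ↦ -2·2·9·6 = -216
  X*Z**2 ↦ 1·2·1·36 = 72
  3*Y**2*Z ↦ 3·1·81·6 = 1458
  -Y*Z**2 ↦ -1·1·9·36 = -324
  3*Z**3 ↦ 3·1·1·216 = 648
Sum: F(2, 9, 6) = (16) + (72) + (324) + (-216) + (72) + (1458) + (-324) + (648) = 2050.
Reducing mod 11: 2050 ≡ 4 (mod 11).
Since F(a, b, c) ≡ 4 ≠ 0 (mod 11), P does NOT lie on the curve.


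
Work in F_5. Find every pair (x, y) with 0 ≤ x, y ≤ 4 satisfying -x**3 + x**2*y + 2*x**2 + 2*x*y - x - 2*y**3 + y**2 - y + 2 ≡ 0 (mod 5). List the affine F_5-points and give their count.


Affine F_5-points: {(0, 1), (2, 0), (3, 0), (4, 2), (4, 3)}; count = 5.

For each of the 25 pairs (x, y) ∈ F_5², evaluate f(x, y) mod 5. Record the zeros.
  x = 0: [0↦2, 1↦0, 2↦3, 3↦4, 4↦1]  zeros at y ∈ {1}
  x = 1: [0↦2, 1↦3, 2↦4, 3↦3, 4↦3]  zeros at y ∈ ∅
  x = 2: [0↦0, 1↦1, 2↦2, 3↦1, 4↦1]  zeros at y ∈ {0}
  x = 3: [0↦0, 1↦3, 2↦1, 3↦2, 4↦4]  zeros at y ∈ {0}
  x = 4: [0↦1, 1↦3, 2↦0, 3↦0, 4↦1]  zeros at y ∈ {2, 3}
Collecting zeros: affine points = {(0, 1), (2, 0), (3, 0), (4, 2), (4, 3)}.
Total count |C(F_5)_aff| = 5.


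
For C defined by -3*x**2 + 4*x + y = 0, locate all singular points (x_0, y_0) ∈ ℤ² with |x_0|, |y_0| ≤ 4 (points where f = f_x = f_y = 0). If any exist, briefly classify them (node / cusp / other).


No singular points in the scanned grid; C is smooth there.

Compute partial derivatives:
  f_x = 4 - 6*x.
  f_y = 1.
f_y = 1 is a nonzero constant, so f_y never vanishes: no point (x, y) can satisfy f = f_x = f_y = 0. In particular no (x, y) ∈ {−4, ..., 4}² is singular; the curve is smooth.


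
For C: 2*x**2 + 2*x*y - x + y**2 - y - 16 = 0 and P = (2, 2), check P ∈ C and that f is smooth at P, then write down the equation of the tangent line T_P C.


Tangent line at P: 11*x + 7*y - 36 = 0.

Step 1: f(2, 2) = 0, so P lies on C.
Step 2: partial derivatives
  f_x(x, y) = 4*x + 2*y - 1, f_y(x, y) = 2*x + 2*y - 1.
  f_x(P) = 11, f_y(P) = 7 (gradient nonzero, so P is smooth).
Step 3: tangent line at P: 11·(x − 2) + 7·(y − 2) = 0.
Expanding: 11*x + 7*y - 36 = 0.


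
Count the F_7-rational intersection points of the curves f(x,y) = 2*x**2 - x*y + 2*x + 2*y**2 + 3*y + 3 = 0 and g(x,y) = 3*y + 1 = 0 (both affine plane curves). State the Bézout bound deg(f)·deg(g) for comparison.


Common zeros: {(3, 2), (4, 2)}; count = 2; Bézout bound = 2.

deg(f) = 2, deg(g) = 1, so Bézout bound = 2.
Scan x ∈ F_7. For each x, list the y ∈ F_7 with f(x, y) ≡ 0 and those with g(x, y) ≡ 0 (mod 7); the common zeros in that column are the intersection.
  x = 0: f ≡ 0 at y ∈ ∅; g ≡ 0 at y ∈ {2}; common: ∅.
  x = 1: f ≡ 0 at y ∈ {0, 6}; g ≡ 0 at y ∈ {2}; common: ∅.
  x = 2: f ≡ 0 at y ∈ {5}; g ≡ 0 at y ∈ {2}; common: ∅.
  x = 3: f ≡ 0 at y ∈ {2, 5}; g ≡ 0 at y ∈ {2}; common: {2}.
  x = 4: f ≡ 0 at y ∈ {2}; g ≡ 0 at y ∈ {2}; common: {2}.
  x = 5: f ≡ 0 at y ∈ {0, 1}; g ≡ 0 at y ∈ {2}; common: ∅.
  x = 6: f ≡ 0 at y ∈ ∅; g ≡ 0 at y ∈ {2}; common: ∅.
Collecting: common zeros = {(3, 2), (4, 2)}, so the count is 2.
Comparison with the Bézout bound: 2 ≤ 2 = deg(f)·deg(g), as expected for curves with no common component (the bound is attained).


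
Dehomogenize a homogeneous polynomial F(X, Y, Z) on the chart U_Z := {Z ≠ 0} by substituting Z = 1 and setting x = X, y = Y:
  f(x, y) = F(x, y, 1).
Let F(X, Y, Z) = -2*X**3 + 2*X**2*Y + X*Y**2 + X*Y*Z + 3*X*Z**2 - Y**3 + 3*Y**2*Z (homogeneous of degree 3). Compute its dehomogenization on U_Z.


f(x, y) = -2*x**3 + 2*x**2*y + x*y**2 + x*y + 3*x - y**3 + 3*y**2

On U_Z we set Z = 1. Each monomial c·X^i·Y^j·Z^k in F becomes c·x^i·y^j·1^k = c·x^i·y^j.
Substituting Z = 1: F(X, Y, 1) = -2*x**3 + 2*x**2*y + x*y**2 + x*y + 3*x - y**3 + 3*y**2.
Note: deg(f) ≤ deg(F) = 3; strict inequality happens when F is divisible by Z (lost terms).


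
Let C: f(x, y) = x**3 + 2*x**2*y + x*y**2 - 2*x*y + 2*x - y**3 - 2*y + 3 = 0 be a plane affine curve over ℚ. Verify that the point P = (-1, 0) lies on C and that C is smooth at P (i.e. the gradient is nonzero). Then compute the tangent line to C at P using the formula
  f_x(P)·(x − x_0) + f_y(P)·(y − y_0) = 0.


Tangent line at P: 5*x + 2*y + 5 = 0.

Step 1: f(-1, 0) = 0, so P lies on C.
Step 2: partial derivatives
  f_x(x, y) = 3*x**2 + 4*x*y + y**2 - 2*y + 2, f_y(x, y) = 2*x**2 + 2*x*y - 2*x - 3*y**2 - 2.
  f_x(P) = 5, f_y(P) = 2 (gradient nonzero, so P is smooth).
Step 3: tangent line at P: 5·(x − -1) + 2·(y − 0) = 0.
Expanding: 5*x + 2*y + 5 = 0.


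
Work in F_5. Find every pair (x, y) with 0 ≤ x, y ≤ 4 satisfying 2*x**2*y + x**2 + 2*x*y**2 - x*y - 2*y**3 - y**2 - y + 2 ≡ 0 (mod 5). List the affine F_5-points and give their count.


Affine F_5-points: {(0, 2), (4, 1), (4, 4)}; count = 3.

For each of the 25 pairs (x, y) ∈ F_5², evaluate f(x, y) mod 5. Record the zeros.
  x = 0: [0↦2, 1↦3, 2↦0, 3↦1, 4↦4]  zeros at y ∈ {2}
  x = 1: [0↦3, 1↦2, 2↦1, 3↦3, 4↦1]  zeros at y ∈ ∅
  x = 2: [0↦1, 1↦2, 2↦2, 3↦4, 4↦1]  zeros at y ∈ ∅
  x = 3: [0↦1, 1↦3, 2↦3, 3↦4, 4↦4]  zeros at y ∈ ∅
  x = 4: [0↦3, 1↦0, 2↦4, 3↦3, 4↦0]  zeros at y ∈ {1, 4}
Collecting zeros: affine points = {(0, 2), (4, 1), (4, 4)}.
Total count |C(F_5)_aff| = 3.


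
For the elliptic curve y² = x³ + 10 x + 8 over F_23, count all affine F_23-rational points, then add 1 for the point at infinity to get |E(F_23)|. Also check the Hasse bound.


Affine points = {(0, 10), (0, 13), (2, 6), (2, 17), (6, 10), (6, 13), (8, 5), (8, 18), (10, 2), (10, 21), (11, 0), (12, 4), (12, 19), (13, 9), (13, 14), (16, 3), (16, 20), (17, 10), (17, 13), (21, 7), (21, 16)}; affine count = 21; |E(F_23)| = 22.

Discriminant check: Δ ∝ 4a³ + 27b² = 4·10³ + 27·8² = 4·1000 + 27·64 ≡ 1 (mod 23). Nonzero ⇒ E is nonsingular.
For each x ∈ F_23, compute rhs = x³ + 10·x + 8 mod 23, then count y ∈ F_23 with y² ≡ rhs.
  x = 0: rhs = 8, matching y values: 10, 13 (2 points).
  x = 1: rhs = 19, matching y values: none (0 points).
  x = 2: rhs = 13, matching y values: 6, 17 (2 points).
  x = 3: rhs = 19, matching y values: none (0 points).
  x = 4: rhs = 20, matching y values: none (0 points).
  x = 5: rhs = 22, matching y values: none (0 points).
  x = 6: rhs = 8, matching y values: 10, 13 (2 points).
  x = 7: rhs = 7, matching y values: none (0 points).
  x = 8: rhs = 2, matching y values: 5, 18 (2 points).
  x = 9: rhs = 22, matching y values: none (0 points).
  x = 10: rhs = 4, matching y values: 2, 21 (2 points).
  x = 11: rhs = 0, matching y values: 0 (1 points).
  x = 12: rhs = 16, matching y values: 4, 19 (2 points).
  x = 13: rhs = 12, matching y values: 9, 14 (2 points).
  x = 14: rhs = 17, matching y values: none (0 points).
  x = 15: rhs = 14, matching y values: none (0 points).
  x = 16: rhs = 9, matching y values: 3, 20 (2 points).
  x = 17: rhs = 8, matching y values: 10, 13 (2 points).
  x = 18: rhs = 17, matching y values: none (0 points).
  x = 19: rhs = 19, matching y values: none (0 points).
  x = 20: rhs = 20, matching y values: none (0 points).
  x = 21: rhs = 3, matching y values: 7, 16 (2 points).
  x = 22: rhs = 20, matching y values: none (0 points).
Total affine count: 21.
Full point count |E(F_23)| = 21 + 1 = 22.
Hasse bound: |22 − (23+1)| = |-2| = 2 ≤ 2√23 ≈ 9.5917 ✓.


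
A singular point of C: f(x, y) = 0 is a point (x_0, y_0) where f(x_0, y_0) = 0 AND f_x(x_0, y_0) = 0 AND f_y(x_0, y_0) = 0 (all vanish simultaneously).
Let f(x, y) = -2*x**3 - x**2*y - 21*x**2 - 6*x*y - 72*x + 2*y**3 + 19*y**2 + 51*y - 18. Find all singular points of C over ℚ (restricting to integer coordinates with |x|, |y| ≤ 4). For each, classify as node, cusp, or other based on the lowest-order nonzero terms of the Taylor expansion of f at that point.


Singular points: {(-3, -3)}; classification: cusp.

Compute partial derivatives:
  f_x = -6*x**2 - 2*x*y - 42*x - 6*y - 72.
  f_y = -x**2 - 6*x + 6*y**2 + 38*y + 51.
Scan x_0 ∈ {−4, ..., 4}. For each x_0, f_y(x_0, y) is a polynomial in y; find its integer roots y ∈ {−4, ..., 4}, then test f_x and f at those candidates.
  x = -4: f_y(-4, y) = 6*y**2 + 38*y + 59; no integer root y with |y| ≤ 4.
  x = -3: f_y(-3, y) = 6*y**2 + 38*y + 60; vanishes at y ∈ {-3}. (-3, -3): f_x = 0, f = 0 — SINGULAR.
  x = -2: f_y(-2, y) = 6*y**2 + 38*y + 59; no integer root y with |y| ≤ 4.
  x = -1: f_y(-1, y) = 6*y**2 + 38*y + 56; vanishes at y ∈ {-4}. (-1, -4): f_x = -20 ≠ 0.
  x = 0: f_y(0, y) = 6*y**2 + 38*y + 51; no integer root y with |y| ≤ 4.
  x = 1: f_y(1, y) = 6*y**2 + 38*y + 44; no integer root y with |y| ≤ 4.
  x = 2: f_y(2, y) = 6*y**2 + 38*y + 35; no integer root y with |y| ≤ 4.
  x = 3: f_y(3, y) = 6*y**2 + 38*y + 24; no integer root y with |y| ≤ 4.
  x = 4: f_y(4, y) = 6*y**2 + 38*y + 11; no integer root y with |y| ≤ 4.
Only singular point on the grid: (-3, -3).
Classify: substitute x = -3 + u, y = -3 + v and expand: f = -2*u**3 - u**2*v + 2*v**3 + v**2.
No constant or linear terms (consistent with a singular point). Quadratic part: v**2. Cubic part: -2*u**3 - u**2*v + 2*v**3.
The quadratic part v**2 is a perfect square, so there is a single (double) tangent line v = 0, i.e. y = -3. Restricting the cubic part to that line (v = 0) leaves -2*u**3 ≠ 0, so f is not divisible by v and the branch is v² ≈ 2*u**3 to lowest order — this is a cusp.
Classification: cusp.


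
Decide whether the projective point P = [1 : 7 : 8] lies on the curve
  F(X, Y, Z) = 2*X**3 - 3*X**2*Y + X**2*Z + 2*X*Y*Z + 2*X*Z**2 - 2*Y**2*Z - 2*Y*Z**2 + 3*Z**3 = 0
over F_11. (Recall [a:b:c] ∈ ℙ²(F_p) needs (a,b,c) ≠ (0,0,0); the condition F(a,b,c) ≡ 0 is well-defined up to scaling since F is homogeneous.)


F(1,7,8) ≡ 8 (mod 11); P is NOT on the curve.

Evaluate F(1, 7, 8) term-by-term (mod 11).
  2*X**3 ↦ 2·1·1·1 = 2
  -3*X**2*Y ↦ -3·1·7·1 = -21
  X**2*Z ↦ 1·1·1·8 = 8
  2*X*Y*Z ↦ 2·1·7·8 = 112
  2*X*Z**2 ↦ 2·1·1·64 = 128
  -2*Y**2*Z ↦ -2·1·49·8 = -784
  -2*Y*Z**2 ↦ -2·1·7·64 = -896
  3*Z**3 ↦ 3·1·1·512 = 1536
Sum: F(1, 7, 8) = (2) + (-21) + (8) + (112) + (128) + (-784) + (-896) + (1536) = 85.
Reducing mod 11: 85 ≡ 8 (mod 11).
Since F(a, b, c) ≡ 8 ≠ 0 (mod 11), P does NOT lie on the curve.


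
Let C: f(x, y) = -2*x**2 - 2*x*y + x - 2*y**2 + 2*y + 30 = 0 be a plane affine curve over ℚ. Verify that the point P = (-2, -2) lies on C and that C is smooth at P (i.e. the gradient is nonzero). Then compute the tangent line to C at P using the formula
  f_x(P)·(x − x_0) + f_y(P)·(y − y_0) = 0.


Tangent line at P: 13*x + 14*y + 54 = 0.

Step 1: f(-2, -2) = 0, so P lies on C.
Step 2: partial derivatives
  f_x(x, y) = -4*x - 2*y + 1, f_y(x, y) = -2*x - 4*y + 2.
  f_x(P) = 13, f_y(P) = 14 (gradient nonzero, so P is smooth).
Step 3: tangent line at P: 13·(x − -2) + 14·(y − -2) = 0.
Expanding: 13*x + 14*y + 54 = 0.


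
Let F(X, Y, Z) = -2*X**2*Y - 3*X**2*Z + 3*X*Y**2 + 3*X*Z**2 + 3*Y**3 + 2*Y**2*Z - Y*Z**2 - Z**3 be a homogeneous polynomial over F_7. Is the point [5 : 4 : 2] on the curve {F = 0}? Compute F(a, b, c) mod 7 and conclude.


F(5,4,2) ≡ 0 (mod 7); P is on the curve.

Evaluate F(5, 4, 2) term-by-term (mod 7).
  -2*X**2*Y ↦ -2·25·4·1 = -200
  -3*X**2*Z ↦ -3·25·1·2 = -150
  3*X*Y**2 ↦ 3·5·16·1 = 240
  3*X*Z**2 ↦ 3·5·1·4 = 60
  3*Y**3 ↦ 3·1·64·1 = 192
  2*Y**2*Z ↦ 2·1·16·2 = 64
  -Y*Z**2 ↦ -1·1·4·4 = -16
  -Z**3 ↦ -1·1·1·8 = -8
Sum: F(5, 4, 2) = (-200) + (-150) + (240) + (60) + (192) + (64) + (-16) + (-8) = 182.
Reducing mod 7: 182 ≡ 0 (mod 7).
Since F(a, b, c) ≡ 0 (mod 7), P lies on the curve.


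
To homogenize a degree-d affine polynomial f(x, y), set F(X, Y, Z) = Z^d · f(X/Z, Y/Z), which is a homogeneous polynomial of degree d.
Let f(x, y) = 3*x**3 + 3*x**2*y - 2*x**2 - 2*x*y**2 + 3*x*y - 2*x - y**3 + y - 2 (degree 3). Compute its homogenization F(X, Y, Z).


F(X, Y, Z) = 3*X**3 + 3*X**2*Y - 2*X**2*Z - 2*X*Y**2 + 3*X*Y*Z - 2*X*Z**2 - Y**3 + Y*Z**2 - 2*Z**3

deg(f) = 3.
Substitute x = X/Z, y = Y/Z into f, then multiply by Z^3.
  monomial 3·x^3·y^0 ↦ 3·X^3·Y^0·Z^0.
  monomial 3·x^2·y^1 ↦ 3·X^2·Y^1·Z^0.
  monomial -2·x^2·y^0 ↦ -2·X^2·Y^0·Z^1.
  monomial -2·x^1·y^2 ↦ -2·X^1·Y^2·Z^0.
  monomial 3·x^1·y^1 ↦ 3·X^1·Y^1·Z^1.
  monomial -2·x^1·y^0 ↦ -2·X^1·Y^0·Z^2.
  monomial -1·x^0·y^3 ↦ -1·X^0·Y^3·Z^0.
  monomial 1·x^0·y^1 ↦ 1·X^0·Y^1·Z^2.
  monomial -2·x^0·y^0 ↦ -2·X^0·Y^0·Z^3.
Collecting: F(X, Y, Z) = 3*X**3 + 3*X**2*Y - 2*X**2*Z - 2*X*Y**2 + 3*X*Y*Z - 2*X*Z**2 - Y**3 + Y*Z**2 - 2*Z**3.


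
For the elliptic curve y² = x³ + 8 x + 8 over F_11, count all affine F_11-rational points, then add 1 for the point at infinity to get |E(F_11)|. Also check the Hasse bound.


Affine points = {(3, 2), (3, 9), (4, 4), (4, 7), (7, 0), (8, 1), (8, 10)}; affine count = 7; |E(F_11)| = 8.

Discriminant check: Δ ∝ 4a³ + 27b² = 4·8³ + 27·8² = 4·512 + 27·64 ≡ 3 (mod 11). Nonzero ⇒ E is nonsingular.
For each x ∈ F_11, compute rhs = x³ + 8·x + 8 mod 11, then count y ∈ F_11 with y² ≡ rhs.
  x = 0: rhs = 8, matching y values: none (0 points).
  x = 1: rhs = 6, matching y values: none (0 points).
  x = 2: rhs = 10, matching y values: none (0 points).
  x = 3: rhs = 4, matching y values: 2, 9 (2 points).
  x = 4: rhs = 5, matching y values: 4, 7 (2 points).
  x = 5: rhs = 8, matching y values: none (0 points).
  x = 6: rhs = 8, matching y values: none (0 points).
  x = 7: rhs = 0, matching y values: 0 (1 points).
  x = 8: rhs = 1, matching y values: 1, 10 (2 points).
  x = 9: rhs = 6, matching y values: none (0 points).
  x = 10: rhs = 10, matching y values: none (0 points).
Total affine count: 7.
Full point count |E(F_11)| = 7 + 1 = 8.
Hasse bound: |8 − (11+1)| = |-4| = 4 ≤ 2√11 ≈ 6.6332 ✓.


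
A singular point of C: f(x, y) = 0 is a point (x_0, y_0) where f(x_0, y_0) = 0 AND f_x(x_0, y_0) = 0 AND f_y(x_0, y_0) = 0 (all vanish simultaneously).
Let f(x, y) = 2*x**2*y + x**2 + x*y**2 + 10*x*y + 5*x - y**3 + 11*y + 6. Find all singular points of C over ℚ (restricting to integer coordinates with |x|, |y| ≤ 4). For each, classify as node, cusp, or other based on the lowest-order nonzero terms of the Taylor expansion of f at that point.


Singular points: {(-2, -1)}; classification: node.

Compute partial derivatives:
  f_x = 4*x*y + 2*x + y**2 + 10*y + 5.
  f_y = 2*x**2 + 2*x*y + 10*x - 3*y**2 + 11.
Scan x_0 ∈ {−4, ..., 4}. For each x_0, f_y(x_0, y) is a polynomial in y; find its integer roots y ∈ {−4, ..., 4}, then test f_x and f at those candidates.
  x = -4: f_y(-4, y) = -3*y**2 - 8*y + 3; vanishes at y ∈ {-3}. (-4, -3): f_x = 24 ≠ 0.
  x = -3: f_y(-3, y) = -3*y**2 - 6*y - 1; no integer root y with |y| ≤ 4.
  x = -2: f_y(-2, y) = -3*y**2 - 4*y - 1; vanishes at y ∈ {-1}. (-2, -1): f_x = 0, f = 0 — SINGULAR.
  x = -1: f_y(-1, y) = -3*y**2 - 2*y + 3; no integer root y with |y| ≤ 4.
  x = 0: f_y(0, y) = 11 - 3*y**2; no integer root y with |y| ≤ 4.
  x = 1: f_y(1, y) = -3*y**2 + 2*y + 23; no integer root y with |y| ≤ 4.
  x = 2: f_y(2, y) = -3*y**2 + 4*y + 39; vanishes at y ∈ {-3}. (2, -3): f_x = -36 ≠ 0.
  x = 3: f_y(3, y) = -3*y**2 + 6*y + 59; no integer root y with |y| ≤ 4.
  x = 4: f_y(4, y) = -3*y**2 + 8*y + 83; no integer root y with |y| ≤ 4.
Only singular point on the grid: (-2, -1).
Classify: substitute x = -2 + u, y = -1 + v and expand: f = 2*u**2*v - u**2 + u*v**2 - v**3 + v**2.
No constant or linear terms (consistent with a singular point). Quadratic part: -u**2 + v**2. Cubic part: 2*u**2*v + u*v**2 - v**3.
The quadratic part v**2 - u**2 = (v − u)(v + u) splits into two distinct linear factors, so there are two distinct tangent lines y − -1 = ±(x − -2) — this is a node (ordinary double point).
Classification: node.


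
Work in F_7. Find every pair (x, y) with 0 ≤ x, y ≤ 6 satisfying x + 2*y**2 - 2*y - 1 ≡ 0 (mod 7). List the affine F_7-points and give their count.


Affine F_7-points: {(1, 0), (1, 1), (3, 3), (3, 5), (4, 2), (4, 6), (5, 4)}; count = 7.

For each of the 49 pairs (x, y) ∈ F_7², evaluate f(x, y) mod 7. Record the zeros.
  x = 0: [0↦6, 1↦6, 2↦3, 3↦4, 4↦2, 5↦4, 6↦3]  zeros at y ∈ ∅
  x = 1: [0↦0, 1↦0, 2↦4, 3↦5, 4↦3, 5↦5, 6↦4]  zeros at y ∈ {0, 1}
  x = 2: [0↦1, 1↦1, 2↦5, 3↦6, 4↦4, 5↦6, 6↦5]  zeros at y ∈ ∅
  x = 3: [0↦2, 1↦2, 2↦6, 3↦0, 4↦5, 5↦0, 6↦6]  zeros at y ∈ {3, 5}
  x = 4: [0↦3, 1↦3, 2↦0, 3↦1, 4↦6, 5↦1, 6↦0]  zeros at y ∈ {2, 6}
  x = 5: [0↦4, 1↦4, 2↦1, 3↦2, 4↦0, 5↦2, 6↦1]  zeros at y ∈ {4}
  x = 6: [0↦5, 1↦5, 2↦2, 3↦3, 4↦1, 5↦3, 6↦2]  zeros at y ∈ ∅
Collecting zeros: affine points = {(1, 0), (1, 1), (3, 3), (3, 5), (4, 2), (4, 6), (5, 4)}.
Total count |C(F_7)_aff| = 7.


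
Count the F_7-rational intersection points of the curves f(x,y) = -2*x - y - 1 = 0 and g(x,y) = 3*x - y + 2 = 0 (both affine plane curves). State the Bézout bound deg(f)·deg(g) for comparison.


Common zeros: {(5, 3)}; count = 1; Bézout bound = 1.

deg(f) = 1, deg(g) = 1, so Bézout bound = 1.
Scan x ∈ F_7. For each x, list the y ∈ F_7 with f(x, y) ≡ 0 and those with g(x, y) ≡ 0 (mod 7); the common zeros in that column are the intersection.
  x = 0: f ≡ 0 at y ∈ {6}; g ≡ 0 at y ∈ {2}; common: ∅.
  x = 1: f ≡ 0 at y ∈ {4}; g ≡ 0 at y ∈ {5}; common: ∅.
  x = 2: f ≡ 0 at y ∈ {2}; g ≡ 0 at y ∈ {1}; common: ∅.
  x = 3: f ≡ 0 at y ∈ {0}; g ≡ 0 at y ∈ {4}; common: ∅.
  x = 4: f ≡ 0 at y ∈ {5}; g ≡ 0 at y ∈ {0}; common: ∅.
  x = 5: f ≡ 0 at y ∈ {3}; g ≡ 0 at y ∈ {3}; common: {3}.
  x = 6: f ≡ 0 at y ∈ {1}; g ≡ 0 at y ∈ {6}; common: ∅.
Collecting: common zeros = {(5, 3)}, so the count is 1.
Comparison with the Bézout bound: 1 ≤ 1 = deg(f)·deg(g), as expected for curves with no common component (the bound is attained).


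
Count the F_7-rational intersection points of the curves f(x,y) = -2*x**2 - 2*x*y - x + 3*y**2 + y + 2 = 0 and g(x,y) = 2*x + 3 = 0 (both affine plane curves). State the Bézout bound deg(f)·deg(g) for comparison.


Common zeros: {(2, 4)}; count = 1; Bézout bound = 2.

deg(f) = 2, deg(g) = 1, so Bézout bound = 2.
Scan x ∈ F_7. For each x, list the y ∈ F_7 with f(x, y) ≡ 0 and those with g(x, y) ≡ 0 (mod 7); the common zeros in that column are the intersection.
  x = 0: f ≡ 0 at y ∈ ∅; g ≡ 0 at y ∈ ∅; common: ∅.
  x = 1: f ≡ 0 at y ∈ ∅; g ≡ 0 at y ∈ ∅; common: ∅.
  x = 2: f ≡ 0 at y ∈ {4}; g ≡ 0 at y ∈ {0, 1, 2, 3, 4, 5, 6}; common: {4}.
  x = 3: f ≡ 0 at y ∈ {1, 3}; g ≡ 0 at y ∈ ∅; common: ∅.
  x = 4: f ≡ 0 at y ∈ {3, 4}; g ≡ 0 at y ∈ ∅; common: ∅.
  x = 5: f ≡ 0 at y ∈ ∅; g ≡ 0 at y ∈ ∅; common: ∅.
  x = 6: f ≡ 0 at y ∈ {1, 5}; g ≡ 0 at y ∈ ∅; common: ∅.
Collecting: common zeros = {(2, 4)}, so the count is 1.
Comparison with the Bézout bound: 1 ≤ 2 = deg(f)·deg(g), as expected for curves with no common component (the affine F_7-count falls short of the bound because intersections may lie at infinity, over extension fields, or carry multiplicity).


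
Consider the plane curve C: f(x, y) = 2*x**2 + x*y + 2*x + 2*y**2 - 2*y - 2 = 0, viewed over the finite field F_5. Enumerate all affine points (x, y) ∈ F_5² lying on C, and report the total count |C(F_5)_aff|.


Affine F_5-points: {(0, 3), (1, 4), (2, 0), (3, 1), (4, 2)}; count = 5.

For each of the 25 pairs (x, y) ∈ F_5², evaluate f(x, y) mod 5. Record the zeros.
  x = 0: [0↦3, 1↦3, 2↦2, 3↦0, 4↦2]  zeros at y ∈ {3}
  x = 1: [0↦2, 1↦3, 2↦3, 3↦2, 4↦0]  zeros at y ∈ {4}
  x = 2: [0↦0, 1↦2, 2↦3, 3↦3, 4↦2]  zeros at y ∈ {0}
  x = 3: [0↦2, 1↦0, 2↦2, 3↦3, 4↦3]  zeros at y ∈ {1}
  x = 4: [0↦3, 1↦2, 2↦0, 3↦2, 4↦3]  zeros at y ∈ {2}
Collecting zeros: affine points = {(0, 3), (1, 4), (2, 0), (3, 1), (4, 2)}.
Total count |C(F_5)_aff| = 5.


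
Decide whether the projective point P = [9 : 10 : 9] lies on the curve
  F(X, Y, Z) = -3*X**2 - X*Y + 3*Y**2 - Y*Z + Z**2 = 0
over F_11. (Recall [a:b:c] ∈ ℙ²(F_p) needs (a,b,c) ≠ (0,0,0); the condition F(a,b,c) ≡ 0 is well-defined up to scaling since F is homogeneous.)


F(9,10,9) ≡ 2 (mod 11); P is NOT on the curve.

Evaluate F(9, 10, 9) term-by-term (mod 11).
  -3*X**2 ↦ -3·81·1·1 = -243
  -X*Y ↦ -1·9·10·1 = -90
  3*Y**2 ↦ 3·1·100·1 = 300
  -Y*Z ↦ -1·1·10·9 = -90
  Z**2 ↦ 1·1·1·81 = 81
Sum: F(9, 10, 9) = (-243) + (-90) + (300) + (-90) + (81) = -42.
Reducing mod 11: -42 ≡ 2 (mod 11).
Since F(a, b, c) ≡ 2 ≠ 0 (mod 11), P does NOT lie on the curve.


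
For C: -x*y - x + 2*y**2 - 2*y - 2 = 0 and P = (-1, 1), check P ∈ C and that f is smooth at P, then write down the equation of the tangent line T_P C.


Tangent line at P: -2*x + 3*y - 5 = 0.

Step 1: f(-1, 1) = 0, so P lies on C.
Step 2: partial derivatives
  f_x(x, y) = -y - 1, f_y(x, y) = -x + 4*y - 2.
  f_x(P) = -2, f_y(P) = 3 (gradient nonzero, so P is smooth).
Step 3: tangent line at P: -2·(x − -1) + 3·(y − 1) = 0.
Expanding: -2*x + 3*y - 5 = 0.


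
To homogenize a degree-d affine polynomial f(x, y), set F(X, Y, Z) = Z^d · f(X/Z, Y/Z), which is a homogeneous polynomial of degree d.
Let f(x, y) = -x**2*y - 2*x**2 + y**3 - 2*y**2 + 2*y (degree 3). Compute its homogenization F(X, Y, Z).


F(X, Y, Z) = -X**2*Y - 2*X**2*Z + Y**3 - 2*Y**2*Z + 2*Y*Z**2

deg(f) = 3.
Substitute x = X/Z, y = Y/Z into f, then multiply by Z^3.
  monomial -1·x^2·y^1 ↦ -1·X^2·Y^1·Z^0.
  monomial -2·x^2·y^0 ↦ -2·X^2·Y^0·Z^1.
  monomial 1·x^0·y^3 ↦ 1·X^0·Y^3·Z^0.
  monomial -2·x^0·y^2 ↦ -2·X^0·Y^2·Z^1.
  monomial 2·x^0·y^1 ↦ 2·X^0·Y^1·Z^2.
Collecting: F(X, Y, Z) = -X**2*Y - 2*X**2*Z + Y**3 - 2*Y**2*Z + 2*Y*Z**2.


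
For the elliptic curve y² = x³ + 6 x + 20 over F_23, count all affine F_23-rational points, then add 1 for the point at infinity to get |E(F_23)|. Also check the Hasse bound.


Affine points = {(1, 2), (1, 21), (4, 4), (4, 19), (12, 7), (12, 16), (13, 8), (13, 15), (15, 9), (15, 14), (16, 7), (16, 16), (18, 7), (18, 16), (19, 1), (19, 22), (21, 0), (22, 6), (22, 17)}; affine count = 19; |E(F_23)| = 20.

Discriminant check: Δ ∝ 4a³ + 27b² = 4·6³ + 27·20² = 4·216 + 27·400 ≡ 3 (mod 23). Nonzero ⇒ E is nonsingular.
For each x ∈ F_23, compute rhs = x³ + 6·x + 20 mod 23, then count y ∈ F_23 with y² ≡ rhs.
  x = 0: rhs = 20, matching y values: none (0 points).
  x = 1: rhs = 4, matching y values: 2, 21 (2 points).
  x = 2: rhs = 17, matching y values: none (0 points).
  x = 3: rhs = 19, matching y values: none (0 points).
  x = 4: rhs = 16, matching y values: 4, 19 (2 points).
  x = 5: rhs = 14, matching y values: none (0 points).
  x = 6: rhs = 19, matching y values: none (0 points).
  x = 7: rhs = 14, matching y values: none (0 points).
  x = 8: rhs = 5, matching y values: none (0 points).
  x = 9: rhs = 21, matching y values: none (0 points).
  x = 10: rhs = 22, matching y values: none (0 points).
  x = 11: rhs = 14, matching y values: none (0 points).
  x = 12: rhs = 3, matching y values: 7, 16 (2 points).
  x = 13: rhs = 18, matching y values: 8, 15 (2 points).
  x = 14: rhs = 19, matching y values: none (0 points).
  x = 15: rhs = 12, matching y values: 9, 14 (2 points).
  x = 16: rhs = 3, matching y values: 7, 16 (2 points).
  x = 17: rhs = 21, matching y values: none (0 points).
  x = 18: rhs = 3, matching y values: 7, 16 (2 points).
  x = 19: rhs = 1, matching y values: 1, 22 (2 points).
  x = 20: rhs = 21, matching y values: none (0 points).
  x = 21: rhs = 0, matching y values: 0 (1 points).
  x = 22: rhs = 13, matching y values: 6, 17 (2 points).
Total affine count: 19.
Full point count |E(F_23)| = 19 + 1 = 20.
Hasse bound: |20 − (23+1)| = |-4| = 4 ≤ 2√23 ≈ 9.5917 ✓.


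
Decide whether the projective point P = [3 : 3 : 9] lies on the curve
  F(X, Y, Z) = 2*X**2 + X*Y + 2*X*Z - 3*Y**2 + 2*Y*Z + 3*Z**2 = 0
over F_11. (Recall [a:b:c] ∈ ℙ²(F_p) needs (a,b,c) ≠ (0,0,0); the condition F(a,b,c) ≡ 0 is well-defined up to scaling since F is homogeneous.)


F(3,3,9) ≡ 10 (mod 11); P is NOT on the curve.

Evaluate F(3, 3, 9) term-by-term (mod 11).
  2*X**2 ↦ 2·9·1·1 = 18
  X*Y ↦ 1·3·3·1 = 9
  2*X*Z ↦ 2·3·1·9 = 54
  -3*Y**2 ↦ -3·1·9·1 = -27
  2*Y*Z ↦ 2·1·3·9 = 54
  3*Z**2 ↦ 3·1·1·81 = 243
Sum: F(3, 3, 9) = (18) + (9) + (54) + (-27) + (54) + (243) = 351.
Reducing mod 11: 351 ≡ 10 (mod 11).
Since F(a, b, c) ≡ 10 ≠ 0 (mod 11), P does NOT lie on the curve.


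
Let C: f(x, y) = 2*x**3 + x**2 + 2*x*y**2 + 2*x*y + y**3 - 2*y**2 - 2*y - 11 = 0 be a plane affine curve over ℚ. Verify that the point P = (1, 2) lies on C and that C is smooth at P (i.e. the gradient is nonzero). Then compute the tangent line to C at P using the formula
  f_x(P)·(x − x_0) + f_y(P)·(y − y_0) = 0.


Tangent line at P: 20*x + 12*y - 44 = 0.

Step 1: f(1, 2) = 0, so P lies on C.
Step 2: partial derivatives
  f_x(x, y) = 6*x**2 + 2*x + 2*y**2 + 2*y, f_y(x, y) = 4*x*y + 2*x + 3*y**2 - 4*y - 2.
  f_x(P) = 20, f_y(P) = 12 (gradient nonzero, so P is smooth).
Step 3: tangent line at P: 20·(x − 1) + 12·(y − 2) = 0.
Expanding: 20*x + 12*y - 44 = 0.


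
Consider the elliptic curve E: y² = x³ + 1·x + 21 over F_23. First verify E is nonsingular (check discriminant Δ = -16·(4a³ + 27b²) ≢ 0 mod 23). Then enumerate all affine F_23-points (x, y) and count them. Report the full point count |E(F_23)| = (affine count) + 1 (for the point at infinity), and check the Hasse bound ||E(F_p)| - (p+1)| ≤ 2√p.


Affine points = {(1, 0), (2, 10), (2, 13), (5, 6), (5, 17), (6, 6), (6, 17), (7, 7), (7, 16), (8, 9), (8, 14), (9, 0), (11, 11), (11, 12), (12, 6), (12, 17), (13, 0), (16, 4), (16, 19), (17, 11), (17, 12), (18, 11), (18, 12)}; affine count = 23; |E(F_23)| = 24.

Discriminant check: Δ ∝ 4a³ + 27b² = 4·1³ + 27·21² = 4·1 + 27·441 ≡ 20 (mod 23). Nonzero ⇒ E is nonsingular.
For each x ∈ F_23, compute rhs = x³ + 1·x + 21 mod 23, then count y ∈ F_23 with y² ≡ rhs.
  x = 0: rhs = 21, matching y values: none (0 points).
  x = 1: rhs = 0, matching y values: 0 (1 points).
  x = 2: rhs = 8, matching y values: 10, 13 (2 points).
  x = 3: rhs = 5, matching y values: none (0 points).
  x = 4: rhs = 20, matching y values: none (0 points).
  x = 5: rhs = 13, matching y values: 6, 17 (2 points).
  x = 6: rhs = 13, matching y values: 6, 17 (2 points).
  x = 7: rhs = 3, matching y values: 7, 16 (2 points).
  x = 8: rhs = 12, matching y values: 9, 14 (2 points).
  x = 9: rhs = 0, matching y values: 0 (1 points).
  x = 10: rhs = 19, matching y values: none (0 points).
  x = 11: rhs = 6, matching y values: 11, 12 (2 points).
  x = 12: rhs = 13, matching y values: 6, 17 (2 points).
  x = 13: rhs = 0, matching y values: 0 (1 points).
  x = 14: rhs = 19, matching y values: none (0 points).
  x = 15: rhs = 7, matching y values: none (0 points).
  x = 16: rhs = 16, matching y values: 4, 19 (2 points).
  x = 17: rhs = 6, matching y values: 11, 12 (2 points).
  x = 18: rhs = 6, matching y values: 11, 12 (2 points).
  x = 19: rhs = 22, matching y values: none (0 points).
  x = 20: rhs = 14, matching y values: none (0 points).
  x = 21: rhs = 11, matching y values: none (0 points).
  x = 22: rhs = 19, matching y values: none (0 points).
Total affine count: 23.
Full point count |E(F_23)| = 23 + 1 = 24.
Hasse bound: |24 − (23+1)| = |0| = 0 ≤ 2√23 ≈ 9.5917 ✓.


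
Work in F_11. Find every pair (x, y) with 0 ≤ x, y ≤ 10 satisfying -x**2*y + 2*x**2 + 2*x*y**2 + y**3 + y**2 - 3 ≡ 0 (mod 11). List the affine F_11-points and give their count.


Affine F_11-points: {(0, 3), (0, 4), (3, 2), (3, 6), (3, 7), (4, 6), (5, 4), (7, 3), (10, 7), (10, 9)}; count = 10.

For each of the 121 pairs (x, y) ∈ F_11², evaluate f(x, y) mod 11. Record the zeros.
  x = 0: [0↦8, 1↦10, 2↦9, 3↦0, 4↦0, 5↦4, 6↦7, 7↦4, 8↦1, 9↦4, 10↦8]  zeros at y ∈ {3, 4}
  x = 1: [0↦10, 1↦2, 2↦6, 3↦6, 4↦8, 5↦7, 6↦9, 7↦9, 8↦2, 9↦5, 10↦2]  zeros at y ∈ ∅
  x = 2: [0↦5, 1↦7, 2↦3, 3↦10, 4↦1, 5↦4, 6↦3, 7↦4, 8↦2, 9↦3, 10↦2]  zeros at y ∈ ∅
  x = 3: [0↦4, 1↦3, 2↦0, 3↦1, 4↦1, 5↦6, 6↦0, 7↦0, 8↦1, 9↦9, 10↦8]  zeros at y ∈ {2, 6, 7}
  x = 4: [0↦7, 1↦1, 2↦8, 3↦1, 4↦8, 5↦2, 6↦0, 7↦8, 8↦10, 9↦1, 10↦9]  zeros at y ∈ {6}
  x = 5: [0↦3, 1↦1, 2↦5, 3↦10, 4↦0, 5↦3, 6↦3, 7↦6, 8↦7, 9↦1, 10↦5]  zeros at y ∈ {4}
  x = 6: [0↦3, 1↦3, 2↦2, 3↦6, 4↦10, 5↦9, 6↦9, 7↦5, 8↦3, 9↦9, 10↦7]  zeros at y ∈ ∅
  x = 7: [0↦7, 1↦7, 2↦10, 3↦0, 4↦5, 5↦9, 6↦7, 7↦5, 8↦9, 9↦3, 10↦4]  zeros at y ∈ {3}
  x = 8: [0↦4, 1↦2, 2↦7, 3↦3, 4↦7, 5↦3, 6↦8, 7↦6, 8↦3, 9↦5, 10↦7]  zeros at y ∈ ∅
  x = 9: [0↦5, 1↦10, 2↦4, 3↦4, 4↦5, 5↦2, 6↦1, 7↦8, 8↦7, 9↦4, 10↦5]  zeros at y ∈ ∅
  x = 10: [0↦10, 1↦9, 2↦1, 3↦3, 4↦10, 5↦6, 6↦8, 7↦0, 8↦10, 9↦0, 10↦9]  zeros at y ∈ {7, 9}
Collecting zeros: affine points = {(0, 3), (0, 4), (3, 2), (3, 6), (3, 7), (4, 6), (5, 4), (7, 3), (10, 7), (10, 9)}.
Total count |C(F_11)_aff| = 10.


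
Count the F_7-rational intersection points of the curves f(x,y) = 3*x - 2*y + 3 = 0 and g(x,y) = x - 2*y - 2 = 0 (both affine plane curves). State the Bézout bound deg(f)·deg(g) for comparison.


Common zeros: {(1, 3)}; count = 1; Bézout bound = 1.

deg(f) = 1, deg(g) = 1, so Bézout bound = 1.
Scan x ∈ F_7. For each x, list the y ∈ F_7 with f(x, y) ≡ 0 and those with g(x, y) ≡ 0 (mod 7); the common zeros in that column are the intersection.
  x = 0: f ≡ 0 at y ∈ {5}; g ≡ 0 at y ∈ {6}; common: ∅.
  x = 1: f ≡ 0 at y ∈ {3}; g ≡ 0 at y ∈ {3}; common: {3}.
  x = 2: f ≡ 0 at y ∈ {1}; g ≡ 0 at y ∈ {0}; common: ∅.
  x = 3: f ≡ 0 at y ∈ {6}; g ≡ 0 at y ∈ {4}; common: ∅.
  x = 4: f ≡ 0 at y ∈ {4}; g ≡ 0 at y ∈ {1}; common: ∅.
  x = 5: f ≡ 0 at y ∈ {2}; g ≡ 0 at y ∈ {5}; common: ∅.
  x = 6: f ≡ 0 at y ∈ {0}; g ≡ 0 at y ∈ {2}; common: ∅.
Collecting: common zeros = {(1, 3)}, so the count is 1.
Comparison with the Bézout bound: 1 ≤ 1 = deg(f)·deg(g), as expected for curves with no common component (the bound is attained).


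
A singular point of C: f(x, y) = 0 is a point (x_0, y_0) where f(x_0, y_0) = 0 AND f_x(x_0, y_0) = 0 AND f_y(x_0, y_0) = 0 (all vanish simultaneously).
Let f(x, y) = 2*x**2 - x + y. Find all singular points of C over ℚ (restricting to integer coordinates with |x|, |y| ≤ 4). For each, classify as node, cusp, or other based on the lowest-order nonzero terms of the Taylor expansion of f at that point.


No singular points in the scanned grid; C is smooth there.

Compute partial derivatives:
  f_x = 4*x - 1.
  f_y = 1.
f_y = 1 is a nonzero constant, so f_y never vanishes: no point (x, y) can satisfy f = f_x = f_y = 0. In particular no (x, y) ∈ {−4, ..., 4}² is singular; the curve is smooth.


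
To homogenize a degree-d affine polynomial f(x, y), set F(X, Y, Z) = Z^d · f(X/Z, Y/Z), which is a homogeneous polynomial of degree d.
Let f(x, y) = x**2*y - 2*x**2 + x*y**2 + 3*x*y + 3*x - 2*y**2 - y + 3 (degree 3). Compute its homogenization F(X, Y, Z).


F(X, Y, Z) = X**2*Y - 2*X**2*Z + X*Y**2 + 3*X*Y*Z + 3*X*Z**2 - 2*Y**2*Z - Y*Z**2 + 3*Z**3

deg(f) = 3.
Substitute x = X/Z, y = Y/Z into f, then multiply by Z^3.
  monomial 1·x^2·y^1 ↦ 1·X^2·Y^1·Z^0.
  monomial -2·x^2·y^0 ↦ -2·X^2·Y^0·Z^1.
  monomial 1·x^1·y^2 ↦ 1·X^1·Y^2·Z^0.
  monomial 3·x^1·y^1 ↦ 3·X^1·Y^1·Z^1.
  monomial 3·x^1·y^0 ↦ 3·X^1·Y^0·Z^2.
  monomial -2·x^0·y^2 ↦ -2·X^0·Y^2·Z^1.
  monomial -1·x^0·y^1 ↦ -1·X^0·Y^1·Z^2.
  monomial 3·x^0·y^0 ↦ 3·X^0·Y^0·Z^3.
Collecting: F(X, Y, Z) = X**2*Y - 2*X**2*Z + X*Y**2 + 3*X*Y*Z + 3*X*Z**2 - 2*Y**2*Z - Y*Z**2 + 3*Z**3.


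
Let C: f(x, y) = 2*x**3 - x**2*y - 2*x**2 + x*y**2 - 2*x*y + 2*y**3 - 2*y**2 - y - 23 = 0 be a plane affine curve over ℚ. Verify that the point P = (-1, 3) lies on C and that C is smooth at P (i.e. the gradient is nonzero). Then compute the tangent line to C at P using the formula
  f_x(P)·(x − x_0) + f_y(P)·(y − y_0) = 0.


Tangent line at P: 19*x + 36*y - 89 = 0.

Step 1: f(-1, 3) = 0, so P lies on C.
Step 2: partial derivatives
  f_x(x, y) = 6*x**2 - 2*x*y - 4*x + y**2 - 2*y, f_y(x, y) = -x**2 + 2*x*y - 2*x + 6*y**2 - 4*y - 1.
  f_x(P) = 19, f_y(P) = 36 (gradient nonzero, so P is smooth).
Step 3: tangent line at P: 19·(x − -1) + 36·(y − 3) = 0.
Expanding: 19*x + 36*y - 89 = 0.


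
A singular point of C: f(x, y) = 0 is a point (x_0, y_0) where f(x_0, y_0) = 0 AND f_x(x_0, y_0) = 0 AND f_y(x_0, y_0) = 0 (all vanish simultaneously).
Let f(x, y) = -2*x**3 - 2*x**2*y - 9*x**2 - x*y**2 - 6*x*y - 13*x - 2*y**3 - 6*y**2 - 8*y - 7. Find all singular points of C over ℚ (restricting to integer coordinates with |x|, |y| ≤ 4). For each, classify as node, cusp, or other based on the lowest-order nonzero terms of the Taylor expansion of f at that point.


Singular points: {(-1, -1)}; classification: node.

Compute partial derivatives:
  f_x = -6*x**2 - 4*x*y - 18*x - y**2 - 6*y - 13.
  f_y = -2*x**2 - 2*x*y - 6*x - 6*y**2 - 12*y - 8.
Scan x_0 ∈ {−4, ..., 4}. For each x_0, f_y(x_0, y) is a polynomial in y; find its integer roots y ∈ {−4, ..., 4}, then test f_x and f at those candidates.
  x = -4: f_y(-4, y) = -6*y**2 - 4*y - 16; no integer root y with |y| ≤ 4.
  x = -3: f_y(-3, y) = -6*y**2 - 6*y - 8; no integer root y with |y| ≤ 4.
  x = -2: f_y(-2, y) = -6*y**2 - 8*y - 4; no integer root y with |y| ≤ 4.
  x = -1: f_y(-1, y) = -6*y**2 - 10*y - 4; vanishes at y ∈ {-1}. (-1, -1): f_x = 0, f = 0 — SINGULAR.
  x = 0: f_y(0, y) = -6*y**2 - 12*y - 8; no integer root y with |y| ≤ 4.
  x = 1: f_y(1, y) = -6*y**2 - 14*y - 16; no integer root y with |y| ≤ 4.
  x = 2: f_y(2, y) = -6*y**2 - 16*y - 28; no integer root y with |y| ≤ 4.
  x = 3: f_y(3, y) = -6*y**2 - 18*y - 44; no integer root y with |y| ≤ 4.
  x = 4: f_y(4, y) = -6*y**2 - 20*y - 64; no integer root y with |y| ≤ 4.
Only singular point on the grid: (-1, -1).
Classify: substitute x = -1 + u, y = -1 + v and expand: f = -2*u**3 - 2*u**2*v - u**2 - u*v**2 - 2*v**3 + v**2.
No constant or linear terms (consistent with a singular point). Quadratic part: -u**2 + v**2. Cubic part: -2*u**3 - 2*u**2*v - u*v**2 - 2*v**3.
The quadratic part v**2 - u**2 = (v − u)(v + u) splits into two distinct linear factors, so there are two distinct tangent lines y − -1 = ±(x − -1) — this is a node (ordinary double point).
Classification: node.


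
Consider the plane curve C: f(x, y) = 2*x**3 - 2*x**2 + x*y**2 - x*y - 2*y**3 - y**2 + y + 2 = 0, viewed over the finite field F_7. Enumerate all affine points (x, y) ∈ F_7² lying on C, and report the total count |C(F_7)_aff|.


Affine F_7-points: {(0, 1), (1, 1), (1, 2), (1, 4), (2, 6), (4, 0), (6, 4)}; count = 7.

For each of the 49 pairs (x, y) ∈ F_7², evaluate f(x, y) mod 7. Record the zeros.
  x = 0: [0↦2, 1↦0, 2↦5, 3↦5, 4↦2, 5↦5, 6↦2]  zeros at y ∈ {1}
  x = 1: [0↦2, 1↦0, 2↦0, 3↦4, 4↦0, 5↦4, 6↦4]  zeros at y ∈ {1, 2, 4}
  x = 2: [0↦3, 1↦1, 2↦3, 3↦4, 4↦6, 5↦4, 6↦0]  zeros at y ∈ {6}
  x = 3: [0↦3, 1↦1, 2↦5, 3↦3, 4↦4, 5↦3, 6↦2]  zeros at y ∈ ∅
  x = 4: [0↦0, 1↦5, 2↦4, 3↦6, 4↦6, 5↦6, 6↦1]  zeros at y ∈ {0}
  x = 5: [0↦6, 1↦4, 2↦5, 3↦4, 4↦3, 5↦4, 6↦2]  zeros at y ∈ ∅
  x = 6: [0↦5, 1↦3, 2↦6, 3↦2, 4↦0, 5↦2, 6↦3]  zeros at y ∈ {4}
Collecting zeros: affine points = {(0, 1), (1, 1), (1, 2), (1, 4), (2, 6), (4, 0), (6, 4)}.
Total count |C(F_7)_aff| = 7.


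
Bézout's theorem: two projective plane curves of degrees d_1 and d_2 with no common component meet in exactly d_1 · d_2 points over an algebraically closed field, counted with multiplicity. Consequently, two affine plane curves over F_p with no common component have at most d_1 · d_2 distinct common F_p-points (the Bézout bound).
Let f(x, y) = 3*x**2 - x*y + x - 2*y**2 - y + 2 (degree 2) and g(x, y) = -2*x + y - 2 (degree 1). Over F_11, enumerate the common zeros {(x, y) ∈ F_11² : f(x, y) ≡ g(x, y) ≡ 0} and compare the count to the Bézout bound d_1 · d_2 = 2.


Common zeros: {(6, 3), (7, 5)}; count = 2; Bézout bound = 2.

deg(f) = 2, deg(g) = 1, so Bézout bound = 2.
Scan x ∈ F_11. For each x, list the y ∈ F_11 with f(x, y) ≡ 0 and those with g(x, y) ≡ 0 (mod 11); the common zeros in that column are the intersection.
  x = 0: f ≡ 0 at y ∈ ∅; g ≡ 0 at y ∈ {2}; common: ∅.
  x = 1: f ≡ 0 at y ∈ ∅; g ≡ 0 at y ∈ {4}; common: ∅.
  x = 2: f ≡ 0 at y ∈ {1, 3}; g ≡ 0 at y ∈ {6}; common: ∅.
  x = 3: f ≡ 0 at y ∈ ∅; g ≡ 0 at y ∈ {8}; common: ∅.
  x = 4: f ≡ 0 at y ∈ ∅; g ≡ 0 at y ∈ {10}; common: ∅.
  x = 5: f ≡ 0 at y ∈ ∅; g ≡ 0 at y ∈ {1}; common: ∅.
  x = 6: f ≡ 0 at y ∈ {3, 10}; g ≡ 0 at y ∈ {3}; common: {3}.
  x = 7: f ≡ 0 at y ∈ {2, 5}; g ≡ 0 at y ∈ {5}; common: {5}.
  x = 8: f ≡ 0 at y ∈ {2, 10}; g ≡ 0 at y ∈ {7}; common: ∅.
  x = 9: f ≡ 0 at y ∈ {1, 5}; g ≡ 0 at y ∈ {9}; common: ∅.
  x = 10: f ≡ 0 at y ∈ ∅; g ≡ 0 at y ∈ {0}; common: ∅.
Collecting: common zeros = {(6, 3), (7, 5)}, so the count is 2.
Comparison with the Bézout bound: 2 ≤ 2 = deg(f)·deg(g), as expected for curves with no common component (the bound is attained).


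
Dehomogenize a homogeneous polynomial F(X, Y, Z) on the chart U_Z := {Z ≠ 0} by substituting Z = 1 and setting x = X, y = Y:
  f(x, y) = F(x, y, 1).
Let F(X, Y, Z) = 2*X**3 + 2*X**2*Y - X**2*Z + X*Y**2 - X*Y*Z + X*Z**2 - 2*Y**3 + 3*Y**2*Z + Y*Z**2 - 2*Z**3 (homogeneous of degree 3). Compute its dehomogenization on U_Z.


f(x, y) = 2*x**3 + 2*x**2*y - x**2 + x*y**2 - x*y + x - 2*y**3 + 3*y**2 + y - 2

On U_Z we set Z = 1. Each monomial c·X^i·Y^j·Z^k in F becomes c·x^i·y^j·1^k = c·x^i·y^j.
Substituting Z = 1: F(X, Y, 1) = 2*x**3 + 2*x**2*y - x**2 + x*y**2 - x*y + x - 2*y**3 + 3*y**2 + y - 2.
Note: deg(f) ≤ deg(F) = 3; strict inequality happens when F is divisible by Z (lost terms).
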